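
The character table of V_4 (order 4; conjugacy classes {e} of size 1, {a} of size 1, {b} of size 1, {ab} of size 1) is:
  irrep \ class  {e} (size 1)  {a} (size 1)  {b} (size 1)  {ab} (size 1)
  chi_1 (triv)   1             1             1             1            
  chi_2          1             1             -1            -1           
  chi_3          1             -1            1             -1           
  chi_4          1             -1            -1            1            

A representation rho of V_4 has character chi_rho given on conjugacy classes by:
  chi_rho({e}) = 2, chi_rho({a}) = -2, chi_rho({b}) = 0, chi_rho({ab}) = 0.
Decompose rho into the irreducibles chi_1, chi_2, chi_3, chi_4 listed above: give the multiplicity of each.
Multiplicities: chi_1: 0, chi_2: 0, chi_3: 1, chi_4: 1.

Explanation: Use <chi_rho, chi> = (1/|G|) sum_C |C| * chi_rho(C) * conj(chi(C)) with |G| = 4 for each irreducible chi in the table:
  <chi_rho, chi_1> = (1/4)[1*(2)*conj(1) + 1*(-2)*conj(1) + 1*(0)*conj(1) + 1*(0)*conj(1)]
      = (1/4)[(2) + (-2) + (0) + (0)] = 0/4 = 0
  <chi_rho, chi_2> = (1/4)[1*(2)*conj(1) + 1*(-2)*conj(1) + 1*(0)*conj(-1) + 1*(0)*conj(-1)]
      = (1/4)[(2) + (-2) + (0) + (0)] = 0/4 = 0
  <chi_rho, chi_3> = (1/4)[1*(2)*conj(1) + 1*(-2)*conj(-1) + 1*(0)*conj(1) + 1*(0)*conj(-1)]
      = (1/4)[(2) + (2) + (0) + (0)] = 4/4 = 1
  <chi_rho, chi_4> = (1/4)[1*(2)*conj(1) + 1*(-2)*conj(-1) + 1*(0)*conj(-1) + 1*(0)*conj(1)]
      = (1/4)[(2) + (2) + (0) + (0)] = 4/4 = 1
Dimension check: dim(rho) = sum (mult * dim) = 0*1 + 0*1 + 1*1 + 1*1 = 2 = chi_rho(e) = 2.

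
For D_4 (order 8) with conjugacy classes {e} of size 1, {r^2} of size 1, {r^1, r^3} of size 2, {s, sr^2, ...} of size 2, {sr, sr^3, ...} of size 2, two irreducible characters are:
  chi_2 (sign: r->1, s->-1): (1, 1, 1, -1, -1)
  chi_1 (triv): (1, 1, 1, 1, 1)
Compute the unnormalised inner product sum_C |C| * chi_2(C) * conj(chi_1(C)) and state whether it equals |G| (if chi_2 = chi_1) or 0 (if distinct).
Sum = 0; so <chi_2, chi_1> = 0 (distinct irreducibles are orthogonal).

Reasoning: Compute term by term over conjugacy classes (|C| * chi_2(C) * conj(chi_1(C))):
  1*(1)*conj(1) + 1*(1)*conj(1) + 2*(1)*conj(1) + 2*(-1)*conj(1) + 2*(-1)*conj(1)
  = (1) + (1) + (2) + (-2) + (-2)
  = 0.
Dividing by |G| = 8 gives 0/8 = 0, matching the row-orthogonality relation <chi_2, chi_1> = [chi_2 = chi_1].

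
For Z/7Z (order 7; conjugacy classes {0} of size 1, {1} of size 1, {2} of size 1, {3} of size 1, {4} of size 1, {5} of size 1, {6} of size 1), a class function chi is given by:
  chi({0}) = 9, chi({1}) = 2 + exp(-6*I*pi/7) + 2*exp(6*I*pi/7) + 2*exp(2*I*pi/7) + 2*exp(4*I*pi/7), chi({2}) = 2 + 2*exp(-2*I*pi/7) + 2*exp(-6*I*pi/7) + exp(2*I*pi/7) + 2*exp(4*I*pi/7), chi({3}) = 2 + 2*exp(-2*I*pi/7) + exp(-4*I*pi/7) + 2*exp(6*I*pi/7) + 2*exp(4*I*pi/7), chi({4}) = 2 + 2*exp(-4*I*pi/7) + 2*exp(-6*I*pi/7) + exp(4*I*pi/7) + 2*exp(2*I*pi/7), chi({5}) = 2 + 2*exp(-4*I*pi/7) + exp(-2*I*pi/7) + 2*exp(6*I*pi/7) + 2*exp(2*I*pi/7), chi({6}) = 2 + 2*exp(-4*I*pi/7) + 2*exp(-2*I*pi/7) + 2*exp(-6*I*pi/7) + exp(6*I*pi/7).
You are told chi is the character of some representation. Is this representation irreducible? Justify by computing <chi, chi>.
Not irreducible (reducible): <chi, chi> = 17 > 1.

Why: <chi, chi> = (1/|G|) sum_C |C| * |chi(C)|^2 = (1/7)[1*|9|^2 + 1*|2 + exp(-6*I*pi/7) + 2*exp(6*I*pi/7) + 2*exp(2*I*pi/7) + 2*exp(4*I*pi/7)|^2 + 1*|2 + 2*exp(-2*I*pi/7) + 2*exp(-6*I*pi/7) + exp(2*I*pi/7) + 2*exp(4*I*pi/7)|^2 + 1*|2 + 2*exp(-2*I*pi/7) + exp(-4*I*pi/7) + 2*exp(6*I*pi/7) + 2*exp(4*I*pi/7)|^2 + 1*|2 + 2*exp(-4*I*pi/7) + 2*exp(-6*I*pi/7) + exp(4*I*pi/7) + 2*exp(2*I*pi/7)|^2 + 1*|2 + 2*exp(-4*I*pi/7) + exp(-2*I*pi/7) + 2*exp(6*I*pi/7) + 2*exp(2*I*pi/7)|^2 + 1*|2 + 2*exp(-4*I*pi/7) + 2*exp(-2*I*pi/7) + 2*exp(-6*I*pi/7) + exp(6*I*pi/7)|^2]
  = (1/7)[(81) + (17 + 14*exp(-2*I*pi/7) + 10*exp(-4*I*pi/7) + 8*exp(-6*I*pi/7) + 8*exp(6*I*pi/7) + 10*exp(4*I*pi/7) + 14*exp(2*I*pi/7)) + (17 + 14*exp(-4*I*pi/7) + 8*exp(-2*I*pi/7) + 10*exp(-6*I*pi/7) + 10*exp(6*I*pi/7) + 8*exp(2*I*pi/7) + 14*exp(4*I*pi/7)) + (17 + 10*exp(-2*I*pi/7) + 8*exp(-4*I*pi/7) + 14*exp(-6*I*pi/7) + 14*exp(6*I*pi/7) + 8*exp(4*I*pi/7) + 10*exp(2*I*pi/7)) + (17 + 10*exp(-2*I*pi/7) + 8*exp(-4*I*pi/7) + 14*exp(-6*I*pi/7) + 14*exp(6*I*pi/7) + 8*exp(4*I*pi/7) + 10*exp(2*I*pi/7)) + (17 + 14*exp(-4*I*pi/7) + 8*exp(-2*I*pi/7) + 10*exp(-6*I*pi/7) + 10*exp(6*I*pi/7) + 8*exp(2*I*pi/7) + 14*exp(4*I*pi/7)) + (17 + 14*exp(-2*I*pi/7) + 10*exp(-4*I*pi/7) + 8*exp(-6*I*pi/7) + 8*exp(6*I*pi/7) + 10*exp(4*I*pi/7) + 14*exp(2*I*pi/7))] = 119/7 = 17.
(Exp terms are combined using exp(i*s)*conj(exp(i*t)) = exp(i*(s-t)), and sums of them are collapsed using the identity that for every m > 1 the m distinct m-th roots of unity sum to 0, e.g. 1 + exp(2*I*pi/3) + exp(-2*I*pi/3) = 0.)
A character is irreducible iff <chi, chi> = 1, so this representation is reducible.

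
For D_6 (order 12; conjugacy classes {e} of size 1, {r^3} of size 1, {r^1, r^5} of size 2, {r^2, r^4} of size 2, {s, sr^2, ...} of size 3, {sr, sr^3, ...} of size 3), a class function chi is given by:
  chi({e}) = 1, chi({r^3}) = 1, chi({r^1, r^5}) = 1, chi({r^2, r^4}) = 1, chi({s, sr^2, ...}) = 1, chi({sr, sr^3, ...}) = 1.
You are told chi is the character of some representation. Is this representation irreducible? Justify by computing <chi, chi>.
Irreducible: <chi, chi> = 1.

Derivation: <chi, chi> = (1/|G|) sum_C |C| * |chi(C)|^2 = (1/12)[1*|1|^2 + 1*|1|^2 + 2*|1|^2 + 2*|1|^2 + 3*|1|^2 + 3*|1|^2]
  = (1/12)[(1) + (1) + (2) + (2) + (3) + (3)] = 12/12 = 1.
A character is irreducible iff <chi, chi> = 1, so this representation is irreducible.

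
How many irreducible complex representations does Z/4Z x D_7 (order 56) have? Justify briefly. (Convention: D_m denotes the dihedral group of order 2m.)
20

Details: The number of irreducible complex representations of a finite group equals its number of conjugacy classes. For a direct product, #classes(G x H) = #classes(G) * #classes(H). Z/4Z has 4 classes (abelian), D_7 has 5 classes, so 4 * 5 = 20, so Z/4Z x D_7 (order 56) has exactly 20 irreducible complex representations.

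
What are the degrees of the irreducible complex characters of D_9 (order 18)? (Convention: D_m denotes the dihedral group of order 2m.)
Dimensions: 1, 1, 2, 2, 2, 2

Argument: There are 6 irreducibles (= number of conjugacy classes). Their dimensions d_i satisfy sum d_i^2 = |G| = 18: 1 + 1 + 4 + 4 + 4 + 4 = 18.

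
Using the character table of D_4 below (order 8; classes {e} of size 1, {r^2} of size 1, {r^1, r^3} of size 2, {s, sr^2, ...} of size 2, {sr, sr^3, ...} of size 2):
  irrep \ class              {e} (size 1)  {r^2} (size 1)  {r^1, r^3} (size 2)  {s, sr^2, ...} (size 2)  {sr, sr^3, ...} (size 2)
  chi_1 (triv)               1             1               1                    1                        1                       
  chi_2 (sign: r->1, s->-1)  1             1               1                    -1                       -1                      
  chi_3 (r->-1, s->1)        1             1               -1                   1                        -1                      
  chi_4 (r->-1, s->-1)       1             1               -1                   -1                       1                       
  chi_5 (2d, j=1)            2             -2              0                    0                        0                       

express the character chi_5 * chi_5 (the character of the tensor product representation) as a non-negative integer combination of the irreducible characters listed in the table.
chi_5 tensor chi_5 = chi_1 + chi_2 + chi_3 + chi_4 (all other irreducibles have multiplicity 0).

Justification: The character of a tensor product is the pointwise product (chi_5 * chi_5)(C) = chi_5(C) * chi_5(C):
  {e}: (2)*(2), {r^2}: (-2)*(-2), {r^1, r^3}: (0)*(0), {s, sr^2, ...}: (0)*(0), {sr, sr^3, ...}: (0)*(0)
so (chi_5 * chi_5) takes values
  {e} -> 4, {r^2} -> 4, {r^1, r^3} -> 0, {s, sr^2, ...} -> 0, {sr, sr^3, ...} -> 0.
Now take the inner product of this character with each irreducible chi from the table, <chi_5*chi_5, chi> = (1/8) sum_C |C| (chi_5*chi_5)(C) conj(chi(C)):
  <chi_5*chi_5, chi_1> = (1/8)[1*(4)*conj(1) + 1*(4)*conj(1) + 2*(0)*conj(1) + 2*(0)*conj(1) + 2*(0)*conj(1)]
      = (1/8)[(4) + (4) + (0) + (0) + (0)] = 8/8 = 1
  <chi_5*chi_5, chi_2> = (1/8)[1*(4)*conj(1) + 1*(4)*conj(1) + 2*(0)*conj(1) + 2*(0)*conj(-1) + 2*(0)*conj(-1)]
      = (1/8)[(4) + (4) + (0) + (0) + (0)] = 8/8 = 1
  <chi_5*chi_5, chi_3> = (1/8)[1*(4)*conj(1) + 1*(4)*conj(1) + 2*(0)*conj(-1) + 2*(0)*conj(1) + 2*(0)*conj(-1)]
      = (1/8)[(4) + (4) + (0) + (0) + (0)] = 8/8 = 1
  <chi_5*chi_5, chi_4> = (1/8)[1*(4)*conj(1) + 1*(4)*conj(1) + 2*(0)*conj(-1) + 2*(0)*conj(-1) + 2*(0)*conj(1)]
      = (1/8)[(4) + (4) + (0) + (0) + (0)] = 8/8 = 1
  <chi_5*chi_5, chi_5> = (1/8)[1*(4)*conj(2) + 1*(4)*conj(-2) + 2*(0)*conj(0) + 2*(0)*conj(0) + 2*(0)*conj(0)]
      = (1/8)[(8) + (-8) + (0) + (0) + (0)] = 0/8 = 0
Hence the multiplicities are chi_1: 1, chi_2: 1, chi_3: 1, chi_4: 1. Dimension check: dim(chi_5)*dim(chi_5) = 2*2 = 4 and sum (mult * dim) = 1*1 + 1*1 + 1*1 + 1*1 = 4.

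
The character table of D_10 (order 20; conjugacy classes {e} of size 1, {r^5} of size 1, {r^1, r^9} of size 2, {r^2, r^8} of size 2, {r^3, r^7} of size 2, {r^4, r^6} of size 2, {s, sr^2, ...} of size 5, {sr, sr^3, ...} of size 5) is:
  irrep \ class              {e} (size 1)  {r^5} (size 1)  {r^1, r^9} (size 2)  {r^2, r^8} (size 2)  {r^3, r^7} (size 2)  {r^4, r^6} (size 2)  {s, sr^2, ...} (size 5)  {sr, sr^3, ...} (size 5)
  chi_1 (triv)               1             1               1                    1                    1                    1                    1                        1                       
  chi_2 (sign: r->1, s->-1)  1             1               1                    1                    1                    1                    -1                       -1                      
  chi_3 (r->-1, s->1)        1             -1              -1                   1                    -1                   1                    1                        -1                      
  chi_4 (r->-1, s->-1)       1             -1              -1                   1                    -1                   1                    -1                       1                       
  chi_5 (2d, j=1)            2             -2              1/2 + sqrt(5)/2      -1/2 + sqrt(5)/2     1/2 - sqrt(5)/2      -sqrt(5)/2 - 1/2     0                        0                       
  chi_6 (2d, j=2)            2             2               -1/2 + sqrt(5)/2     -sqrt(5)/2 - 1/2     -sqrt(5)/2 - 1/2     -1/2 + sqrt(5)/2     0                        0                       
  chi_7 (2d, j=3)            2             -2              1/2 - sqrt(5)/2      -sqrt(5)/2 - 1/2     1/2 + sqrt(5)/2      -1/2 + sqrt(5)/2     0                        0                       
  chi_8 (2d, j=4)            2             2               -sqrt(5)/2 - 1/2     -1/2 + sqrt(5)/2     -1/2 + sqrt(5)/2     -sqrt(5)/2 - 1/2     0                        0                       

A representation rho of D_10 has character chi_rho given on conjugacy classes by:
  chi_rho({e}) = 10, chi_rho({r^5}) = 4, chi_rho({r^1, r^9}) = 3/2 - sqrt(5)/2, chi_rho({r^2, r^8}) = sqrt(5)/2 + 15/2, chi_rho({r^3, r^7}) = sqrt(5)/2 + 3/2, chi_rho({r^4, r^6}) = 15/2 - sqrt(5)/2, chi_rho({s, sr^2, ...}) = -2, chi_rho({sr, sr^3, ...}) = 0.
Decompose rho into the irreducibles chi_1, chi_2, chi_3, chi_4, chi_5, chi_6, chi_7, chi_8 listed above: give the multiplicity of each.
Multiplicities: chi_1: 2, chi_2: 3, chi_3: 1, chi_4: 2, chi_5: 0, chi_6: 0, chi_7: 0, chi_8: 1.

Working: Use <chi_rho, chi> = (1/|G|) sum_C |C| * chi_rho(C) * conj(chi(C)) with |G| = 20 for each irreducible chi in the table:
  <chi_rho, chi_1> = (1/20)[1*(10)*conj(1) + 1*(4)*conj(1) + 2*(3/2 - sqrt(5)/2)*conj(1) + 2*(sqrt(5)/2 + 15/2)*conj(1) + 2*(sqrt(5)/2 + 3/2)*conj(1) + 2*(15/2 - sqrt(5)/2)*conj(1) + 5*(-2)*conj(1) + 5*(0)*conj(1)]
      = (1/20)[(10) + (4) + (3 - sqrt(5)) + (sqrt(5) + 15) + (sqrt(5) + 3) + (15 - sqrt(5)) + (-10) + (0)] = 40/20 = 2
  <chi_rho, chi_2> = (1/20)[1*(10)*conj(1) + 1*(4)*conj(1) + 2*(3/2 - sqrt(5)/2)*conj(1) + 2*(sqrt(5)/2 + 15/2)*conj(1) + 2*(sqrt(5)/2 + 3/2)*conj(1) + 2*(15/2 - sqrt(5)/2)*conj(1) + 5*(-2)*conj(-1) + 5*(0)*conj(-1)]
      = (1/20)[(10) + (4) + (3 - sqrt(5)) + (sqrt(5) + 15) + (sqrt(5) + 3) + (15 - sqrt(5)) + (10) + (0)] = 60/20 = 3
  <chi_rho, chi_3> = (1/20)[1*(10)*conj(1) + 1*(4)*conj(-1) + 2*(3/2 - sqrt(5)/2)*conj(-1) + 2*(sqrt(5)/2 + 15/2)*conj(1) + 2*(sqrt(5)/2 + 3/2)*conj(-1) + 2*(15/2 - sqrt(5)/2)*conj(1) + 5*(-2)*conj(1) + 5*(0)*conj(-1)]
      = (1/20)[(10) + (-4) + (-3 + sqrt(5)) + (sqrt(5) + 15) + (-3 - sqrt(5)) + (15 - sqrt(5)) + (-10) + (0)] = 20/20 = 1
  <chi_rho, chi_4> = (1/20)[1*(10)*conj(1) + 1*(4)*conj(-1) + 2*(3/2 - sqrt(5)/2)*conj(-1) + 2*(sqrt(5)/2 + 15/2)*conj(1) + 2*(sqrt(5)/2 + 3/2)*conj(-1) + 2*(15/2 - sqrt(5)/2)*conj(1) + 5*(-2)*conj(-1) + 5*(0)*conj(1)]
      = (1/20)[(10) + (-4) + (-3 + sqrt(5)) + (sqrt(5) + 15) + (-3 - sqrt(5)) + (15 - sqrt(5)) + (10) + (0)] = 40/20 = 2
  <chi_rho, chi_5> = (1/20)[1*(10)*conj(2) + 1*(4)*conj(-2) + 2*(3/2 - sqrt(5)/2)*conj(1/2 + sqrt(5)/2) + 2*(sqrt(5)/2 + 15/2)*conj(-1/2 + sqrt(5)/2) + 2*(sqrt(5)/2 + 3/2)*conj(1/2 - sqrt(5)/2) + 2*(15/2 - sqrt(5)/2)*conj(-sqrt(5)/2 - 1/2) + 5*(-2)*conj(0) + 5*(0)*conj(0)]
      = (1/20)[(20) + (-8) + (-1 + sqrt(5)) + (-5 + 7*sqrt(5)) + (-sqrt(5) - 1) + (-7*sqrt(5) - 5) + (0) + (0)] = 0/20 = 0
  <chi_rho, chi_6> = (1/20)[1*(10)*conj(2) + 1*(4)*conj(2) + 2*(3/2 - sqrt(5)/2)*conj(-1/2 + sqrt(5)/2) + 2*(sqrt(5)/2 + 15/2)*conj(-sqrt(5)/2 - 1/2) + 2*(sqrt(5)/2 + 3/2)*conj(-sqrt(5)/2 - 1/2) + 2*(15/2 - sqrt(5)/2)*conj(-1/2 + sqrt(5)/2) + 5*(-2)*conj(0) + 5*(0)*conj(0)]
      = (1/20)[(20) + (8) + (-4 + 2*sqrt(5)) + (-8*sqrt(5) - 10) + (-2*sqrt(5) - 4) + (-10 + 8*sqrt(5)) + (0) + (0)] = 0/20 = 0
  <chi_rho, chi_7> = (1/20)[1*(10)*conj(2) + 1*(4)*conj(-2) + 2*(3/2 - sqrt(5)/2)*conj(1/2 - sqrt(5)/2) + 2*(sqrt(5)/2 + 15/2)*conj(-sqrt(5)/2 - 1/2) + 2*(sqrt(5)/2 + 3/2)*conj(1/2 + sqrt(5)/2) + 2*(15/2 - sqrt(5)/2)*conj(-1/2 + sqrt(5)/2) + 5*(-2)*conj(0) + 5*(0)*conj(0)]
      = (1/20)[(20) + (-8) + (4 - 2*sqrt(5)) + (-8*sqrt(5) - 10) + (4 + 2*sqrt(5)) + (-10 + 8*sqrt(5)) + (0) + (0)] = 0/20 = 0
  <chi_rho, chi_8> = (1/20)[1*(10)*conj(2) + 1*(4)*conj(2) + 2*(3/2 - sqrt(5)/2)*conj(-sqrt(5)/2 - 1/2) + 2*(sqrt(5)/2 + 15/2)*conj(-1/2 + sqrt(5)/2) + 2*(sqrt(5)/2 + 3/2)*conj(-1/2 + sqrt(5)/2) + 2*(15/2 - sqrt(5)/2)*conj(-sqrt(5)/2 - 1/2) + 5*(-2)*conj(0) + 5*(0)*conj(0)]
      = (1/20)[(20) + (8) + (1 - sqrt(5)) + (-5 + 7*sqrt(5)) + (1 + sqrt(5)) + (-7*sqrt(5) - 5) + (0) + (0)] = 20/20 = 1
Dimension check: dim(rho) = sum (mult * dim) = 2*1 + 3*1 + 1*1 + 2*1 + 0*2 + 0*2 + 0*2 + 1*2 = 10 = chi_rho(e) = 10.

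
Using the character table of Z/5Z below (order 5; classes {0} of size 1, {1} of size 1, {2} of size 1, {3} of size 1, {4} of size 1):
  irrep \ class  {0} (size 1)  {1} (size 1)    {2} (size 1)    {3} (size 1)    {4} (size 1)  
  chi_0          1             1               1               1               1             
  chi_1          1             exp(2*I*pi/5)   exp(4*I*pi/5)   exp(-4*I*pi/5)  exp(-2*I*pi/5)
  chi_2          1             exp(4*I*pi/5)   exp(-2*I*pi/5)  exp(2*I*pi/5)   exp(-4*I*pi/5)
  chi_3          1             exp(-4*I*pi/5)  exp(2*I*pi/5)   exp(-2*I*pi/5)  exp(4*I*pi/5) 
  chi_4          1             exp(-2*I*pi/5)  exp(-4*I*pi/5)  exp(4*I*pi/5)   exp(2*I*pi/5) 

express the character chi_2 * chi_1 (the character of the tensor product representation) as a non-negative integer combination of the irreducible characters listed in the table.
chi_2 tensor chi_1 = chi_3 (all other irreducibles have multiplicity 0).

Justification: The character of a tensor product is the pointwise product (chi_2 * chi_1)(C) = chi_2(C) * chi_1(C):
  {0}: (1)*(1), {1}: (exp(4*I*pi/5))*(exp(2*I*pi/5)), {2}: (exp(-2*I*pi/5))*(exp(4*I*pi/5)), {3}: (exp(2*I*pi/5))*(exp(-4*I*pi/5)), {4}: (exp(-4*I*pi/5))*(exp(-2*I*pi/5))
so (chi_2 * chi_1) takes values
  {0} -> 1, {1} -> exp(-4*I*pi/5), {2} -> exp(2*I*pi/5), {3} -> exp(-2*I*pi/5), {4} -> exp(4*I*pi/5).
Now take the inner product of this character with each irreducible chi from the table, <chi_2*chi_1, chi> = (1/5) sum_C |C| (chi_2*chi_1)(C) conj(chi(C)):
  <chi_2*chi_1, chi_0> = (1/5)[1*(1)*conj(1) + 1*(exp(-4*I*pi/5))*conj(1) + 1*(exp(2*I*pi/5))*conj(1) + 1*(exp(-2*I*pi/5))*conj(1) + 1*(exp(4*I*pi/5))*conj(1)]
      = (1/5)[(1) + (exp(-4*I*pi/5)) + (exp(2*I*pi/5)) + (exp(-2*I*pi/5)) + (exp(4*I*pi/5))] = 0/5 = 0
  <chi_2*chi_1, chi_1> = (1/5)[1*(1)*conj(1) + 1*(exp(-4*I*pi/5))*conj(exp(2*I*pi/5)) + 1*(exp(2*I*pi/5))*conj(exp(4*I*pi/5)) + 1*(exp(-2*I*pi/5))*conj(exp(-4*I*pi/5)) + 1*(exp(4*I*pi/5))*conj(exp(-2*I*pi/5))]
      = (1/5)[(1) + (exp(4*I*pi/5)) + (exp(-2*I*pi/5)) + (exp(2*I*pi/5)) + (exp(-4*I*pi/5))] = 0/5 = 0
  <chi_2*chi_1, chi_2> = (1/5)[1*(1)*conj(1) + 1*(exp(-4*I*pi/5))*conj(exp(4*I*pi/5)) + 1*(exp(2*I*pi/5))*conj(exp(-2*I*pi/5)) + 1*(exp(-2*I*pi/5))*conj(exp(2*I*pi/5)) + 1*(exp(4*I*pi/5))*conj(exp(-4*I*pi/5))]
      = (1/5)[(1) + (exp(2*I*pi/5)) + (exp(4*I*pi/5)) + (exp(-4*I*pi/5)) + (exp(-2*I*pi/5))] = 0/5 = 0
  <chi_2*chi_1, chi_3> = (1/5)[1*(1)*conj(1) + 1*(exp(-4*I*pi/5))*conj(exp(-4*I*pi/5)) + 1*(exp(2*I*pi/5))*conj(exp(2*I*pi/5)) + 1*(exp(-2*I*pi/5))*conj(exp(-2*I*pi/5)) + 1*(exp(4*I*pi/5))*conj(exp(4*I*pi/5))]
      = (1/5)[(1) + (1) + (1) + (1) + (1)] = 5/5 = 1
  <chi_2*chi_1, chi_4> = (1/5)[1*(1)*conj(1) + 1*(exp(-4*I*pi/5))*conj(exp(-2*I*pi/5)) + 1*(exp(2*I*pi/5))*conj(exp(-4*I*pi/5)) + 1*(exp(-2*I*pi/5))*conj(exp(4*I*pi/5)) + 1*(exp(4*I*pi/5))*conj(exp(2*I*pi/5))]
      = (1/5)[(1) + (exp(-2*I*pi/5)) + (exp(-4*I*pi/5)) + (exp(4*I*pi/5)) + (exp(2*I*pi/5))] = 0/5 = 0
(Exp terms are combined using exp(i*s)*conj(exp(i*t)) = exp(i*(s-t)), and sums of them are collapsed using the identity that for every m > 1 the m distinct m-th roots of unity sum to 0, e.g. 1 + exp(2*I*pi/3) + exp(-2*I*pi/3) = 0.)
Hence the multiplicities are chi_3: 1. Dimension check: dim(chi_2)*dim(chi_1) = 1*1 = 1 and sum (mult * dim) = 1*1 = 1.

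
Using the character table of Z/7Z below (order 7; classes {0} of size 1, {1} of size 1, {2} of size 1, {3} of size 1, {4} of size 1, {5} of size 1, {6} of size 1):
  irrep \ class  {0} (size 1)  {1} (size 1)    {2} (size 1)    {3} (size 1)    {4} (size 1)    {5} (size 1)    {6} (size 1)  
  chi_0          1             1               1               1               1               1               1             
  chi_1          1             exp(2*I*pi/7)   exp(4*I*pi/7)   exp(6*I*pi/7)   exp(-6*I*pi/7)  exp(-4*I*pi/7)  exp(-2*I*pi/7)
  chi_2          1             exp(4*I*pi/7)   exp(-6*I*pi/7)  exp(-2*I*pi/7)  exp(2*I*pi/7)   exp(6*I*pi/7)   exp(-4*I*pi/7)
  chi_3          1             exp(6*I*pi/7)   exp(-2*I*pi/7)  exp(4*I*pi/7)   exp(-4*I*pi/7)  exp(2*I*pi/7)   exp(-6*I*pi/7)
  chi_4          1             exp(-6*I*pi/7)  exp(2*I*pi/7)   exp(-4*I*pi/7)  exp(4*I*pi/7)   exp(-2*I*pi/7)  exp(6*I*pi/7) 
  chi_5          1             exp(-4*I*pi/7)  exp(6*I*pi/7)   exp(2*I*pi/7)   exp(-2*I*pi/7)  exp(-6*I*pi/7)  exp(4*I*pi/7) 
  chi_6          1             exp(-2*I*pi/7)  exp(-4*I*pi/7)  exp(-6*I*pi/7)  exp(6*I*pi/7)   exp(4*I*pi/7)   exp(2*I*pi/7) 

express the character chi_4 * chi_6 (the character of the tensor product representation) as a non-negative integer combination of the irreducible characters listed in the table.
chi_4 tensor chi_6 = chi_3 (all other irreducibles have multiplicity 0).

Proof sketch: The character of a tensor product is the pointwise product (chi_4 * chi_6)(C) = chi_4(C) * chi_6(C):
  {0}: (1)*(1), {1}: (exp(-6*I*pi/7))*(exp(-2*I*pi/7)), {2}: (exp(2*I*pi/7))*(exp(-4*I*pi/7)), {3}: (exp(-4*I*pi/7))*(exp(-6*I*pi/7)), {4}: (exp(4*I*pi/7))*(exp(6*I*pi/7)), {5}: (exp(-2*I*pi/7))*(exp(4*I*pi/7)), {6}: (exp(6*I*pi/7))*(exp(2*I*pi/7))
so (chi_4 * chi_6) takes values
  {0} -> 1, {1} -> exp(6*I*pi/7), {2} -> exp(-2*I*pi/7), {3} -> exp(4*I*pi/7), {4} -> exp(-4*I*pi/7), {5} -> exp(2*I*pi/7), {6} -> exp(-6*I*pi/7).
Now take the inner product of this character with each irreducible chi from the table, <chi_4*chi_6, chi> = (1/7) sum_C |C| (chi_4*chi_6)(C) conj(chi(C)):
  <chi_4*chi_6, chi_0> = (1/7)[1*(1)*conj(1) + 1*(exp(6*I*pi/7))*conj(1) + 1*(exp(-2*I*pi/7))*conj(1) + 1*(exp(4*I*pi/7))*conj(1) + 1*(exp(-4*I*pi/7))*conj(1) + 1*(exp(2*I*pi/7))*conj(1) + 1*(exp(-6*I*pi/7))*conj(1)]
      = (1/7)[(1) + (exp(6*I*pi/7)) + (exp(-2*I*pi/7)) + (exp(4*I*pi/7)) + (exp(-4*I*pi/7)) + (exp(2*I*pi/7)) + (exp(-6*I*pi/7))] = 0/7 = 0
  <chi_4*chi_6, chi_1> = (1/7)[1*(1)*conj(1) + 1*(exp(6*I*pi/7))*conj(exp(2*I*pi/7)) + 1*(exp(-2*I*pi/7))*conj(exp(4*I*pi/7)) + 1*(exp(4*I*pi/7))*conj(exp(6*I*pi/7)) + 1*(exp(-4*I*pi/7))*conj(exp(-6*I*pi/7)) + 1*(exp(2*I*pi/7))*conj(exp(-4*I*pi/7)) + 1*(exp(-6*I*pi/7))*conj(exp(-2*I*pi/7))]
      = (1/7)[(1) + (exp(4*I*pi/7)) + (exp(-6*I*pi/7)) + (exp(-2*I*pi/7)) + (exp(2*I*pi/7)) + (exp(6*I*pi/7)) + (exp(-4*I*pi/7))] = 0/7 = 0
  <chi_4*chi_6, chi_2> = (1/7)[1*(1)*conj(1) + 1*(exp(6*I*pi/7))*conj(exp(4*I*pi/7)) + 1*(exp(-2*I*pi/7))*conj(exp(-6*I*pi/7)) + 1*(exp(4*I*pi/7))*conj(exp(-2*I*pi/7)) + 1*(exp(-4*I*pi/7))*conj(exp(2*I*pi/7)) + 1*(exp(2*I*pi/7))*conj(exp(6*I*pi/7)) + 1*(exp(-6*I*pi/7))*conj(exp(-4*I*pi/7))]
      = (1/7)[(1) + (exp(2*I*pi/7)) + (exp(4*I*pi/7)) + (exp(6*I*pi/7)) + (exp(-6*I*pi/7)) + (exp(-4*I*pi/7)) + (exp(-2*I*pi/7))] = 0/7 = 0
  <chi_4*chi_6, chi_3> = (1/7)[1*(1)*conj(1) + 1*(exp(6*I*pi/7))*conj(exp(6*I*pi/7)) + 1*(exp(-2*I*pi/7))*conj(exp(-2*I*pi/7)) + 1*(exp(4*I*pi/7))*conj(exp(4*I*pi/7)) + 1*(exp(-4*I*pi/7))*conj(exp(-4*I*pi/7)) + 1*(exp(2*I*pi/7))*conj(exp(2*I*pi/7)) + 1*(exp(-6*I*pi/7))*conj(exp(-6*I*pi/7))]
      = (1/7)[(1) + (1) + (1) + (1) + (1) + (1) + (1)] = 7/7 = 1
  <chi_4*chi_6, chi_4> = (1/7)[1*(1)*conj(1) + 1*(exp(6*I*pi/7))*conj(exp(-6*I*pi/7)) + 1*(exp(-2*I*pi/7))*conj(exp(2*I*pi/7)) + 1*(exp(4*I*pi/7))*conj(exp(-4*I*pi/7)) + 1*(exp(-4*I*pi/7))*conj(exp(4*I*pi/7)) + 1*(exp(2*I*pi/7))*conj(exp(-2*I*pi/7)) + 1*(exp(-6*I*pi/7))*conj(exp(6*I*pi/7))]
      = (1/7)[(1) + (exp(-2*I*pi/7)) + (exp(-4*I*pi/7)) + (exp(-6*I*pi/7)) + (exp(6*I*pi/7)) + (exp(4*I*pi/7)) + (exp(2*I*pi/7))] = 0/7 = 0
  <chi_4*chi_6, chi_5> = (1/7)[1*(1)*conj(1) + 1*(exp(6*I*pi/7))*conj(exp(-4*I*pi/7)) + 1*(exp(-2*I*pi/7))*conj(exp(6*I*pi/7)) + 1*(exp(4*I*pi/7))*conj(exp(2*I*pi/7)) + 1*(exp(-4*I*pi/7))*conj(exp(-2*I*pi/7)) + 1*(exp(2*I*pi/7))*conj(exp(-6*I*pi/7)) + 1*(exp(-6*I*pi/7))*conj(exp(4*I*pi/7))]
      = (1/7)[(1) + (exp(-4*I*pi/7)) + (exp(6*I*pi/7)) + (exp(2*I*pi/7)) + (exp(-2*I*pi/7)) + (exp(-6*I*pi/7)) + (exp(4*I*pi/7))] = 0/7 = 0
  <chi_4*chi_6, chi_6> = (1/7)[1*(1)*conj(1) + 1*(exp(6*I*pi/7))*conj(exp(-2*I*pi/7)) + 1*(exp(-2*I*pi/7))*conj(exp(-4*I*pi/7)) + 1*(exp(4*I*pi/7))*conj(exp(-6*I*pi/7)) + 1*(exp(-4*I*pi/7))*conj(exp(6*I*pi/7)) + 1*(exp(2*I*pi/7))*conj(exp(4*I*pi/7)) + 1*(exp(-6*I*pi/7))*conj(exp(2*I*pi/7))]
      = (1/7)[(1) + (exp(-6*I*pi/7)) + (exp(2*I*pi/7)) + (exp(-4*I*pi/7)) + (exp(4*I*pi/7)) + (exp(-2*I*pi/7)) + (exp(6*I*pi/7))] = 0/7 = 0
(Exp terms are combined using exp(i*s)*conj(exp(i*t)) = exp(i*(s-t)), and sums of them are collapsed using the identity that for every m > 1 the m distinct m-th roots of unity sum to 0, e.g. 1 + exp(2*I*pi/3) + exp(-2*I*pi/3) = 0.)
Hence the multiplicities are chi_3: 1. Dimension check: dim(chi_4)*dim(chi_6) = 1*1 = 1 and sum (mult * dim) = 1*1 = 1.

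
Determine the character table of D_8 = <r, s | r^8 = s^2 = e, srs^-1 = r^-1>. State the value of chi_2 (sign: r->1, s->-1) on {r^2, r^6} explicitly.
Conjugacy classes: {e} of size 1, {r^4} of size 1, {r^1, r^7} of size 2, {r^2, r^6} of size 2, {r^3, r^5} of size 2, {s, sr^2, ...} of size 4, {sr, sr^3, ...} of size 4.
Character table:
  irrep \ class              {e} (size 1)  {r^4} (size 1)  {r^1, r^7} (size 2)  {r^2, r^6} (size 2)  {r^3, r^5} (size 2)  {s, sr^2, ...} (size 4)  {sr, sr^3, ...} (size 4)
  chi_1 (triv)               1             1               1                    1                    1                    1                        1                       
  chi_2 (sign: r->1, s->-1)  1             1               1                    1                    1                    -1                       -1                      
  chi_3 (r->-1, s->1)        1             1               -1                   1                    -1                   1                        -1                      
  chi_4 (r->-1, s->-1)       1             1               -1                   1                    -1                   -1                       1                       
  chi_5 (2d, j=1)            2             -2              sqrt(2)              0                    -sqrt(2)             0                        0                       
  chi_6 (2d, j=2)            2             2               0                    -2                   0                    0                        0                       
  chi_7 (2d, j=3)            2             -2              -sqrt(2)             0                    sqrt(2)              0                        0                       

Spot check: chi_2 (sign: r->1, s->-1) on {r^2, r^6} = 1.

Explanation: D_8 has order 2*8 = 16 with 7 conjugacy classes, hence 7 irreducibles. Sum of squared dims 1 + 1 + 1 + 1 + 4 + 4 + 4 = 16 = |G|. Linear characters come from the abelianisation; the 2-dimensional irreps have character r^k -> 2*cos(2*pi*j*k/8), reflections -> 0.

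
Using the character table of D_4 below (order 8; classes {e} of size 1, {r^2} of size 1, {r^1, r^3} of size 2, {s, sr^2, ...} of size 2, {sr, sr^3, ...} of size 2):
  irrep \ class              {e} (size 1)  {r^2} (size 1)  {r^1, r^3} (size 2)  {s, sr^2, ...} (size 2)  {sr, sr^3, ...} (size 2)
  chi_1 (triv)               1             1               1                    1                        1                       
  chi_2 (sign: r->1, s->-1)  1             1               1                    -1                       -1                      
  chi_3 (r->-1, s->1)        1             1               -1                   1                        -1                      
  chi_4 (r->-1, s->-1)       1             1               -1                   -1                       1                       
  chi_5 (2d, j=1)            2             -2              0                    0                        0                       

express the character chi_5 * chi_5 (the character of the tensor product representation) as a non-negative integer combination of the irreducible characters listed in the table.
chi_5 tensor chi_5 = chi_1 + chi_2 + chi_3 + chi_4 (all other irreducibles have multiplicity 0).

Proof sketch: The character of a tensor product is the pointwise product (chi_5 * chi_5)(C) = chi_5(C) * chi_5(C):
  {e}: (2)*(2), {r^2}: (-2)*(-2), {r^1, r^3}: (0)*(0), {s, sr^2, ...}: (0)*(0), {sr, sr^3, ...}: (0)*(0)
so (chi_5 * chi_5) takes values
  {e} -> 4, {r^2} -> 4, {r^1, r^3} -> 0, {s, sr^2, ...} -> 0, {sr, sr^3, ...} -> 0.
Now take the inner product of this character with each irreducible chi from the table, <chi_5*chi_5, chi> = (1/8) sum_C |C| (chi_5*chi_5)(C) conj(chi(C)):
  <chi_5*chi_5, chi_1> = (1/8)[1*(4)*conj(1) + 1*(4)*conj(1) + 2*(0)*conj(1) + 2*(0)*conj(1) + 2*(0)*conj(1)]
      = (1/8)[(4) + (4) + (0) + (0) + (0)] = 8/8 = 1
  <chi_5*chi_5, chi_2> = (1/8)[1*(4)*conj(1) + 1*(4)*conj(1) + 2*(0)*conj(1) + 2*(0)*conj(-1) + 2*(0)*conj(-1)]
      = (1/8)[(4) + (4) + (0) + (0) + (0)] = 8/8 = 1
  <chi_5*chi_5, chi_3> = (1/8)[1*(4)*conj(1) + 1*(4)*conj(1) + 2*(0)*conj(-1) + 2*(0)*conj(1) + 2*(0)*conj(-1)]
      = (1/8)[(4) + (4) + (0) + (0) + (0)] = 8/8 = 1
  <chi_5*chi_5, chi_4> = (1/8)[1*(4)*conj(1) + 1*(4)*conj(1) + 2*(0)*conj(-1) + 2*(0)*conj(-1) + 2*(0)*conj(1)]
      = (1/8)[(4) + (4) + (0) + (0) + (0)] = 8/8 = 1
  <chi_5*chi_5, chi_5> = (1/8)[1*(4)*conj(2) + 1*(4)*conj(-2) + 2*(0)*conj(0) + 2*(0)*conj(0) + 2*(0)*conj(0)]
      = (1/8)[(8) + (-8) + (0) + (0) + (0)] = 0/8 = 0
Hence the multiplicities are chi_1: 1, chi_2: 1, chi_3: 1, chi_4: 1. Dimension check: dim(chi_5)*dim(chi_5) = 2*2 = 4 and sum (mult * dim) = 1*1 + 1*1 + 1*1 + 1*1 = 4.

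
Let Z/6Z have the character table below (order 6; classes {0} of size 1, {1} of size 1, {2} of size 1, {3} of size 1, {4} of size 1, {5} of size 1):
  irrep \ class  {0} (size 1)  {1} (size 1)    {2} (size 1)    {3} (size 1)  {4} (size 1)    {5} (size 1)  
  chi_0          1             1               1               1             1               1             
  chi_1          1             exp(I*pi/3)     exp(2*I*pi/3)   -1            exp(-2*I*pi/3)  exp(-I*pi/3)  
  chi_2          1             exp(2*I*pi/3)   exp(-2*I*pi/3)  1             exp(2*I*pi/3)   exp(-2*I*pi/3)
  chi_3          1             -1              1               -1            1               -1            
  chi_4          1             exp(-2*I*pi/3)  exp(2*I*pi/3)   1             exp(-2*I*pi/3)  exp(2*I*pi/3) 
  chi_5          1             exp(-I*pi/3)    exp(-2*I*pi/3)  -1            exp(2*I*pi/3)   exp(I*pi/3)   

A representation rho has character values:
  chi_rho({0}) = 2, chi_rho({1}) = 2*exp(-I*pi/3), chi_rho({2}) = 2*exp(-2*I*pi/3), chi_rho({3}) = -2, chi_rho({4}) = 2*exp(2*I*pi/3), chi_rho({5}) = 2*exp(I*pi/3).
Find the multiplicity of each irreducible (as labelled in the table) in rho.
Multiplicities: chi_0: 0, chi_1: 0, chi_2: 0, chi_3: 0, chi_4: 0, chi_5: 2.

Reasoning: Use <chi_rho, chi> = (1/|G|) sum_C |C| * chi_rho(C) * conj(chi(C)) with |G| = 6 for each irreducible chi in the table:
  <chi_rho, chi_0> = (1/6)[1*(2)*conj(1) + 1*(2*exp(-I*pi/3))*conj(1) + 1*(2*exp(-2*I*pi/3))*conj(1) + 1*(-2)*conj(1) + 1*(2*exp(2*I*pi/3))*conj(1) + 1*(2*exp(I*pi/3))*conj(1)]
      = (1/6)[(2) + (2*exp(-I*pi/3)) + (2*exp(-2*I*pi/3)) + (-2) + (2*exp(2*I*pi/3)) + (2*exp(I*pi/3))] = 0/6 = 0
  <chi_rho, chi_1> = (1/6)[1*(2)*conj(1) + 1*(2*exp(-I*pi/3))*conj(exp(I*pi/3)) + 1*(2*exp(-2*I*pi/3))*conj(exp(2*I*pi/3)) + 1*(-2)*conj(-1) + 1*(2*exp(2*I*pi/3))*conj(exp(-2*I*pi/3)) + 1*(2*exp(I*pi/3))*conj(exp(-I*pi/3))]
      = (1/6)[(2) + (2*exp(-2*I*pi/3)) + (2*exp(2*I*pi/3)) + (2) + (2*exp(-2*I*pi/3)) + (2*exp(2*I*pi/3))] = 0/6 = 0
  <chi_rho, chi_2> = (1/6)[1*(2)*conj(1) + 1*(2*exp(-I*pi/3))*conj(exp(2*I*pi/3)) + 1*(2*exp(-2*I*pi/3))*conj(exp(-2*I*pi/3)) + 1*(-2)*conj(1) + 1*(2*exp(2*I*pi/3))*conj(exp(2*I*pi/3)) + 1*(2*exp(I*pi/3))*conj(exp(-2*I*pi/3))]
      = (1/6)[(2) + (-2) + (2) + (-2) + (2) + (-2)] = 0/6 = 0
  <chi_rho, chi_3> = (1/6)[1*(2)*conj(1) + 1*(2*exp(-I*pi/3))*conj(-1) + 1*(2*exp(-2*I*pi/3))*conj(1) + 1*(-2)*conj(-1) + 1*(2*exp(2*I*pi/3))*conj(1) + 1*(2*exp(I*pi/3))*conj(-1)]
      = (1/6)[(2) + (-2*exp(-I*pi/3)) + (2*exp(-2*I*pi/3)) + (2) + (2*exp(2*I*pi/3)) + (-2*exp(I*pi/3))] = 0/6 = 0
  <chi_rho, chi_4> = (1/6)[1*(2)*conj(1) + 1*(2*exp(-I*pi/3))*conj(exp(-2*I*pi/3)) + 1*(2*exp(-2*I*pi/3))*conj(exp(2*I*pi/3)) + 1*(-2)*conj(1) + 1*(2*exp(2*I*pi/3))*conj(exp(-2*I*pi/3)) + 1*(2*exp(I*pi/3))*conj(exp(2*I*pi/3))]
      = (1/6)[(2) + (2*exp(I*pi/3)) + (2*exp(2*I*pi/3)) + (-2) + (2*exp(-2*I*pi/3)) + (2*exp(-I*pi/3))] = 0/6 = 0
  <chi_rho, chi_5> = (1/6)[1*(2)*conj(1) + 1*(2*exp(-I*pi/3))*conj(exp(-I*pi/3)) + 1*(2*exp(-2*I*pi/3))*conj(exp(-2*I*pi/3)) + 1*(-2)*conj(-1) + 1*(2*exp(2*I*pi/3))*conj(exp(2*I*pi/3)) + 1*(2*exp(I*pi/3))*conj(exp(I*pi/3))]
      = (1/6)[(2) + (2) + (2) + (2) + (2) + (2)] = 12/6 = 2
(Exp terms are combined using exp(i*s)*conj(exp(i*t)) = exp(i*(s-t)), and sums of them are collapsed using the identity that for every m > 1 the m distinct m-th roots of unity sum to 0, e.g. 1 + exp(2*I*pi/3) + exp(-2*I*pi/3) = 0.)
Dimension check: dim(rho) = sum (mult * dim) = 0*1 + 0*1 + 0*1 + 0*1 + 0*1 + 2*1 = 2 = chi_rho(e) = 2.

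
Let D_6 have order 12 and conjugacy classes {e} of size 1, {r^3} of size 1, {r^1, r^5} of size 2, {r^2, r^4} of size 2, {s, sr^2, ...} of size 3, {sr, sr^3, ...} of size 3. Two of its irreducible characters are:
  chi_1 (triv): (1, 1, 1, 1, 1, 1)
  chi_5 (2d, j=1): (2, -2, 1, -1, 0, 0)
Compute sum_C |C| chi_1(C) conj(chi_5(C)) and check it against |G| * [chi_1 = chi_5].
Sum = 0; so <chi_1, chi_5> = 0 (distinct irreducibles are orthogonal).

Solution. Compute term by term over conjugacy classes (|C| * chi_1(C) * conj(chi_5(C))):
  1*(1)*conj(2) + 1*(1)*conj(-2) + 2*(1)*conj(1) + 2*(1)*conj(-1) + 3*(1)*conj(0) + 3*(1)*conj(0)
  = (2) + (-2) + (2) + (-2) + (0) + (0)
  = 0.
Dividing by |G| = 12 gives 0/12 = 0, matching the row-orthogonality relation <chi_1, chi_5> = [chi_1 = chi_5].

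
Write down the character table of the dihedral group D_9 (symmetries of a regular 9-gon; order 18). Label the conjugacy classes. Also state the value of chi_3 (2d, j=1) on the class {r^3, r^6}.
Conjugacy classes: {e} of size 1, {r^1, r^8} of size 2, {r^2, r^7} of size 2, {r^3, r^6} of size 2, {r^4, r^5} of size 2, {s, sr, ..., sr^8} of size 9.
Character table:
  irrep \ class              {e} (size 1)  {r^1, r^8} (size 2)  {r^2, r^7} (size 2)  {r^3, r^6} (size 2)  {r^4, r^5} (size 2)  {s, sr, ..., sr^8} (size 9)
  chi_1 (triv)               1             1                    1                    1                    1                    1                          
  chi_2 (sign: r->1, s->-1)  1             1                    1                    1                    1                    -1                         
  chi_3 (2d, j=1)            2             2*cos(2*pi/9)        2*cos(4*pi/9)        -1                   -2*cos(pi/9)         0                          
  chi_4 (2d, j=2)            2             2*cos(4*pi/9)        -2*cos(pi/9)         -1                   2*cos(2*pi/9)        0                          
  chi_5 (2d, j=3)            2             -1                   -1                   2                    -1                   0                          
  chi_6 (2d, j=4)            2             -2*cos(pi/9)         2*cos(2*pi/9)        -1                   2*cos(4*pi/9)        0                          

Spot check: chi_3 (2d, j=1) on {r^3, r^6} = -1.

D_9 has order 2*9 = 18 with 6 conjugacy classes, hence 6 irreducibles. Sum of squared dims 1 + 1 + 4 + 4 + 4 + 4 = 18 = |G|. Linear characters come from the abelianisation; the 2-dimensional irreps have character r^k -> 2*cos(2*pi*j*k/9), reflections -> 0.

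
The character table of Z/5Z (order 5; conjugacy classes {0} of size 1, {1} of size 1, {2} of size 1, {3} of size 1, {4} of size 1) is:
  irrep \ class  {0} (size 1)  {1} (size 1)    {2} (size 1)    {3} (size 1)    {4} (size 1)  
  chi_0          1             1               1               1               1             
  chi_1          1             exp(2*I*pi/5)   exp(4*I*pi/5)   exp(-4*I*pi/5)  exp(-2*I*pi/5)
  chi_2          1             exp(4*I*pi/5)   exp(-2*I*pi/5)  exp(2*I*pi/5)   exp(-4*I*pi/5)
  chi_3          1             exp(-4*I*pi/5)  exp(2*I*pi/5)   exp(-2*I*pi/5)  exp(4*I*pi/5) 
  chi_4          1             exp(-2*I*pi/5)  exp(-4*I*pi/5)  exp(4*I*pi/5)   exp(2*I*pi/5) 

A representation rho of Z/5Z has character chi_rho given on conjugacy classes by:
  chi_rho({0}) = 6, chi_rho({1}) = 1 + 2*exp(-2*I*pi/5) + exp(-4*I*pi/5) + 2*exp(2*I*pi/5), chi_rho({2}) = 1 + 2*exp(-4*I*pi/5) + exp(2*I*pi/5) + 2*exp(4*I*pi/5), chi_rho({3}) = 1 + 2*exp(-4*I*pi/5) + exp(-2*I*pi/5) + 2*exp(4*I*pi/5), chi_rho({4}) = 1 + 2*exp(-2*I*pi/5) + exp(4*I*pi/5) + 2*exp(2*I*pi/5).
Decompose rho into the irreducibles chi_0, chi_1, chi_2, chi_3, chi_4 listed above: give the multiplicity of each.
Multiplicities: chi_0: 1, chi_1: 2, chi_2: 0, chi_3: 1, chi_4: 2.

Use <chi_rho, chi> = (1/|G|) sum_C |C| * chi_rho(C) * conj(chi(C)) with |G| = 5 for each irreducible chi in the table:
  <chi_rho, chi_0> = (1/5)[1*(6)*conj(1) + 1*(1 + 2*exp(-2*I*pi/5) + exp(-4*I*pi/5) + 2*exp(2*I*pi/5))*conj(1) + 1*(1 + 2*exp(-4*I*pi/5) + exp(2*I*pi/5) + 2*exp(4*I*pi/5))*conj(1) + 1*(1 + 2*exp(-4*I*pi/5) + exp(-2*I*pi/5) + 2*exp(4*I*pi/5))*conj(1) + 1*(1 + 2*exp(-2*I*pi/5) + exp(4*I*pi/5) + 2*exp(2*I*pi/5))*conj(1)]
      = (1/5)[(6) + (1 + 2*exp(-2*I*pi/5) + exp(-4*I*pi/5) + 2*exp(2*I*pi/5)) + (1 + 2*exp(-4*I*pi/5) + exp(2*I*pi/5) + 2*exp(4*I*pi/5)) + (1 + 2*exp(-4*I*pi/5) + exp(-2*I*pi/5) + 2*exp(4*I*pi/5)) + (1 + 2*exp(-2*I*pi/5) + exp(4*I*pi/5) + 2*exp(2*I*pi/5))] = 5/5 = 1
  <chi_rho, chi_1> = (1/5)[1*(6)*conj(1) + 1*(1 + 2*exp(-2*I*pi/5) + exp(-4*I*pi/5) + 2*exp(2*I*pi/5))*conj(exp(2*I*pi/5)) + 1*(1 + 2*exp(-4*I*pi/5) + exp(2*I*pi/5) + 2*exp(4*I*pi/5))*conj(exp(4*I*pi/5)) + 1*(1 + 2*exp(-4*I*pi/5) + exp(-2*I*pi/5) + 2*exp(4*I*pi/5))*conj(exp(-4*I*pi/5)) + 1*(1 + 2*exp(-2*I*pi/5) + exp(4*I*pi/5) + 2*exp(2*I*pi/5))*conj(exp(-2*I*pi/5))]
      = (1/5)[(6) + (2 + 2*exp(-4*I*pi/5) + exp(-2*I*pi/5) + exp(4*I*pi/5)) + (2 + exp(-2*I*pi/5) + exp(-4*I*pi/5) + 2*exp(2*I*pi/5)) + (2 + 2*exp(-2*I*pi/5) + exp(4*I*pi/5) + exp(2*I*pi/5)) + (2 + exp(-4*I*pi/5) + exp(2*I*pi/5) + 2*exp(4*I*pi/5))] = 10/5 = 2
  <chi_rho, chi_2> = (1/5)[1*(6)*conj(1) + 1*(1 + 2*exp(-2*I*pi/5) + exp(-4*I*pi/5) + 2*exp(2*I*pi/5))*conj(exp(4*I*pi/5)) + 1*(1 + 2*exp(-4*I*pi/5) + exp(2*I*pi/5) + 2*exp(4*I*pi/5))*conj(exp(-2*I*pi/5)) + 1*(1 + 2*exp(-4*I*pi/5) + exp(-2*I*pi/5) + 2*exp(4*I*pi/5))*conj(exp(2*I*pi/5)) + 1*(1 + 2*exp(-2*I*pi/5) + exp(4*I*pi/5) + 2*exp(2*I*pi/5))*conj(exp(-4*I*pi/5))]
      = (1/5)[(6) + (2*exp(-2*I*pi/5) + exp(-4*I*pi/5) + exp(2*I*pi/5) + 2*exp(4*I*pi/5)) + (2*exp(-2*I*pi/5) + 2*exp(-4*I*pi/5) + exp(4*I*pi/5) + exp(2*I*pi/5)) + (exp(-2*I*pi/5) + exp(-4*I*pi/5) + 2*exp(4*I*pi/5) + 2*exp(2*I*pi/5)) + (2*exp(-4*I*pi/5) + exp(-2*I*pi/5) + exp(4*I*pi/5) + 2*exp(2*I*pi/5))] = 0/5 = 0
  <chi_rho, chi_3> = (1/5)[1*(6)*conj(1) + 1*(1 + 2*exp(-2*I*pi/5) + exp(-4*I*pi/5) + 2*exp(2*I*pi/5))*conj(exp(-4*I*pi/5)) + 1*(1 + 2*exp(-4*I*pi/5) + exp(2*I*pi/5) + 2*exp(4*I*pi/5))*conj(exp(2*I*pi/5)) + 1*(1 + 2*exp(-4*I*pi/5) + exp(-2*I*pi/5) + 2*exp(4*I*pi/5))*conj(exp(-2*I*pi/5)) + 1*(1 + 2*exp(-2*I*pi/5) + exp(4*I*pi/5) + 2*exp(2*I*pi/5))*conj(exp(4*I*pi/5))]
      = (1/5)[(6) + (1 + 2*exp(-4*I*pi/5) + exp(4*I*pi/5) + 2*exp(2*I*pi/5)) + (1 + exp(-2*I*pi/5) + 2*exp(4*I*pi/5) + 2*exp(2*I*pi/5)) + (1 + 2*exp(-2*I*pi/5) + 2*exp(-4*I*pi/5) + exp(2*I*pi/5)) + (1 + 2*exp(-2*I*pi/5) + exp(-4*I*pi/5) + 2*exp(4*I*pi/5))] = 5/5 = 1
  <chi_rho, chi_4> = (1/5)[1*(6)*conj(1) + 1*(1 + 2*exp(-2*I*pi/5) + exp(-4*I*pi/5) + 2*exp(2*I*pi/5))*conj(exp(-2*I*pi/5)) + 1*(1 + 2*exp(-4*I*pi/5) + exp(2*I*pi/5) + 2*exp(4*I*pi/5))*conj(exp(-4*I*pi/5)) + 1*(1 + 2*exp(-4*I*pi/5) + exp(-2*I*pi/5) + 2*exp(4*I*pi/5))*conj(exp(4*I*pi/5)) + 1*(1 + 2*exp(-2*I*pi/5) + exp(4*I*pi/5) + 2*exp(2*I*pi/5))*conj(exp(2*I*pi/5))]
      = (1/5)[(6) + (2 + exp(-2*I*pi/5) + exp(2*I*pi/5) + 2*exp(4*I*pi/5)) + (2 + 2*exp(-2*I*pi/5) + exp(-4*I*pi/5) + exp(4*I*pi/5)) + (2 + exp(-4*I*pi/5) + exp(4*I*pi/5) + 2*exp(2*I*pi/5)) + (2 + 2*exp(-4*I*pi/5) + exp(-2*I*pi/5) + exp(2*I*pi/5))] = 10/5 = 2
(Exp terms are combined using exp(i*s)*conj(exp(i*t)) = exp(i*(s-t)), and sums of them are collapsed using the identity that for every m > 1 the m distinct m-th roots of unity sum to 0, e.g. 1 + exp(2*I*pi/3) + exp(-2*I*pi/3) = 0.)
Dimension check: dim(rho) = sum (mult * dim) = 1*1 + 2*1 + 0*1 + 1*1 + 2*1 = 6 = chi_rho(e) = 6.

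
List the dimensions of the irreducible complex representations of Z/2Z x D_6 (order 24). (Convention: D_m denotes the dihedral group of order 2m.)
Dimensions: 1, 1, 1, 1, 1, 1, 1, 1, 2, 2, 2, 2

Why: There are 12 irreducibles (= number of conjugacy classes). Their dimensions d_i satisfy sum d_i^2 = |G| = 24: 1 + 1 + 1 + 1 + 1 + 1 + 1 + 1 + 4 + 4 + 4 + 4 = 24. (For the product with Z/2Z: each of the 2 1-dim characters of Z/2Z tensors with each irrep of D_6, giving 2 copies of each D_6-dimension.)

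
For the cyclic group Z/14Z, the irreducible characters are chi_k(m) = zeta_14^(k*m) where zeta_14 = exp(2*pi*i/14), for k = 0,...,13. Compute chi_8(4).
chi_8(4) = zeta_14^32 = exp(4*I*pi/7)

Solution. chi_8(4) = zeta_14^(8*4) = zeta_14^32. Since zeta_14^14 = 1, this equals zeta_14^4 = exp(2*pi*i*4/14) = exp(4*I*pi/7).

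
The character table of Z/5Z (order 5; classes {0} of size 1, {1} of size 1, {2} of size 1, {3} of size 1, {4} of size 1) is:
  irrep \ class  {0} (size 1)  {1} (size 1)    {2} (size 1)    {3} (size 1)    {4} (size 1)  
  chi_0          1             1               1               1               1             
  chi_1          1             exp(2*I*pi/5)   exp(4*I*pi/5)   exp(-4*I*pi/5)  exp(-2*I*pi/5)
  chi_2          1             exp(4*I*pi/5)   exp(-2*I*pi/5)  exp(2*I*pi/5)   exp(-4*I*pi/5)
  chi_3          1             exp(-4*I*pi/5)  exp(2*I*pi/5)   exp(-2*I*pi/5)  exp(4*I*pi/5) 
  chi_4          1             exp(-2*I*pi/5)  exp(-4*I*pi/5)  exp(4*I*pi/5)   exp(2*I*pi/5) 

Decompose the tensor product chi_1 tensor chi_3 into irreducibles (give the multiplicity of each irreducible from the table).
chi_1 tensor chi_3 = chi_4 (all other irreducibles have multiplicity 0).

Proof sketch: The character of a tensor product is the pointwise product (chi_1 * chi_3)(C) = chi_1(C) * chi_3(C):
  {0}: (1)*(1), {1}: (exp(2*I*pi/5))*(exp(-4*I*pi/5)), {2}: (exp(4*I*pi/5))*(exp(2*I*pi/5)), {3}: (exp(-4*I*pi/5))*(exp(-2*I*pi/5)), {4}: (exp(-2*I*pi/5))*(exp(4*I*pi/5))
so (chi_1 * chi_3) takes values
  {0} -> 1, {1} -> exp(-2*I*pi/5), {2} -> exp(-4*I*pi/5), {3} -> exp(4*I*pi/5), {4} -> exp(2*I*pi/5).
Now take the inner product of this character with each irreducible chi from the table, <chi_1*chi_3, chi> = (1/5) sum_C |C| (chi_1*chi_3)(C) conj(chi(C)):
  <chi_1*chi_3, chi_0> = (1/5)[1*(1)*conj(1) + 1*(exp(-2*I*pi/5))*conj(1) + 1*(exp(-4*I*pi/5))*conj(1) + 1*(exp(4*I*pi/5))*conj(1) + 1*(exp(2*I*pi/5))*conj(1)]
      = (1/5)[(1) + (exp(-2*I*pi/5)) + (exp(-4*I*pi/5)) + (exp(4*I*pi/5)) + (exp(2*I*pi/5))] = 0/5 = 0
  <chi_1*chi_3, chi_1> = (1/5)[1*(1)*conj(1) + 1*(exp(-2*I*pi/5))*conj(exp(2*I*pi/5)) + 1*(exp(-4*I*pi/5))*conj(exp(4*I*pi/5)) + 1*(exp(4*I*pi/5))*conj(exp(-4*I*pi/5)) + 1*(exp(2*I*pi/5))*conj(exp(-2*I*pi/5))]
      = (1/5)[(1) + (exp(-4*I*pi/5)) + (exp(2*I*pi/5)) + (exp(-2*I*pi/5)) + (exp(4*I*pi/5))] = 0/5 = 0
  <chi_1*chi_3, chi_2> = (1/5)[1*(1)*conj(1) + 1*(exp(-2*I*pi/5))*conj(exp(4*I*pi/5)) + 1*(exp(-4*I*pi/5))*conj(exp(-2*I*pi/5)) + 1*(exp(4*I*pi/5))*conj(exp(2*I*pi/5)) + 1*(exp(2*I*pi/5))*conj(exp(-4*I*pi/5))]
      = (1/5)[(1) + (exp(4*I*pi/5)) + (exp(-2*I*pi/5)) + (exp(2*I*pi/5)) + (exp(-4*I*pi/5))] = 0/5 = 0
  <chi_1*chi_3, chi_3> = (1/5)[1*(1)*conj(1) + 1*(exp(-2*I*pi/5))*conj(exp(-4*I*pi/5)) + 1*(exp(-4*I*pi/5))*conj(exp(2*I*pi/5)) + 1*(exp(4*I*pi/5))*conj(exp(-2*I*pi/5)) + 1*(exp(2*I*pi/5))*conj(exp(4*I*pi/5))]
      = (1/5)[(1) + (exp(2*I*pi/5)) + (exp(4*I*pi/5)) + (exp(-4*I*pi/5)) + (exp(-2*I*pi/5))] = 0/5 = 0
  <chi_1*chi_3, chi_4> = (1/5)[1*(1)*conj(1) + 1*(exp(-2*I*pi/5))*conj(exp(-2*I*pi/5)) + 1*(exp(-4*I*pi/5))*conj(exp(-4*I*pi/5)) + 1*(exp(4*I*pi/5))*conj(exp(4*I*pi/5)) + 1*(exp(2*I*pi/5))*conj(exp(2*I*pi/5))]
      = (1/5)[(1) + (1) + (1) + (1) + (1)] = 5/5 = 1
(Exp terms are combined using exp(i*s)*conj(exp(i*t)) = exp(i*(s-t)), and sums of them are collapsed using the identity that for every m > 1 the m distinct m-th roots of unity sum to 0, e.g. 1 + exp(2*I*pi/3) + exp(-2*I*pi/3) = 0.)
Hence the multiplicities are chi_4: 1. Dimension check: dim(chi_1)*dim(chi_3) = 1*1 = 1 and sum (mult * dim) = 1*1 = 1.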